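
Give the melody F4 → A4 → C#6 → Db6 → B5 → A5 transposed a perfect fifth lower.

A perfect fifth down from F4 gives Bb3.
A4: a fifth down reaches D, and 7 semitones makes it D4.
C#6 down a perfect fifth is F#5.
A perfect fifth down from Db6 gives Gb5.
B5 down a perfect fifth is E5.
A5 down a perfect fifth is D5.

Bb3 D4 F#5 Gb5 E5 D5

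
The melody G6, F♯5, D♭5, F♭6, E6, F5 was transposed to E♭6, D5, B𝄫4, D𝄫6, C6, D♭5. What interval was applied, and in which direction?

down a major third

Take the first pair: G6 → Eb6. G to E spans 3 letter names, so the interval is some kind of third.
Eb6 to G6 is 4 semitones, which makes it a major third; the second version is lower, so the direction is down.
Checking another pair — F5 → Db5 — gives the same interval.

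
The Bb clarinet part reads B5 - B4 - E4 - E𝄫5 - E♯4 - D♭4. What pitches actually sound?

A5 A4 D4 Dbb5 D#4 Cb4

The Bb clarinet sounds a major second below written, so transpose each written note down a major second.
B5 gives A5
B4 gives A4
E4 gives D4
Ebb5 gives Dbb5
E#4 gives D#4
Db4 gives Cb4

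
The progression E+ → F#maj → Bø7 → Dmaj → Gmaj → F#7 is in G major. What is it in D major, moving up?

B+ C#maj F#ø7 Amaj Dmaj C#7

G major up to D major is a perfect fifth; each chord root moves by that interval while the quality stays the same.
E+: root E up a perfect fifth → B, giving B+.
F#maj: root F# up a perfect fifth → C#, giving C#maj.
Bø7: root B up a perfect fifth → F#, giving F#ø7.
Dmaj: root D up a perfect fifth → A, giving Amaj.
Gmaj: root G up a perfect fifth → D, giving Dmaj.
F#7: root F# up a perfect fifth → C#, giving C#7.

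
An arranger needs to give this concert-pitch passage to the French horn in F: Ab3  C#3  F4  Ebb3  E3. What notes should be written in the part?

Written C4 sounds as F3 on the French horn in F, so concert pitches are written a perfect fifth up.
Ab3 becomes Eb4
C#3 becomes G#3
F4 becomes C5
Ebb3 becomes Bbb3
E3 becomes B3

Eb4 G#3 C5 Bbb3 B3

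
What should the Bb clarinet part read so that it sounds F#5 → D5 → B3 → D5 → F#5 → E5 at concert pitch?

The Bb clarinet sounds a major second below written, so the written part must be a major second above concert — transpose each note up.
F#5 -> G#5
D5 -> E5
B3 -> C#4
D5 -> E5
F#5 -> G#5
E5 -> F#5

G#5 E5 C#4 E5 G#5 F#5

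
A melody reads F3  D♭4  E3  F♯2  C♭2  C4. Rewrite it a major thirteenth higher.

D5 Bb5 C#5 D#4 Ab3 A5

F3 up a major thirteenth is D5.
Db4: a thirteenth up reaches B, and 21 semitones makes it Bb5.
A major thirteenth up from E3 gives C#5.
F#2: a thirteenth up reaches D, and 21 semitones makes it D#4.
Cb2 up a major thirteenth is Ab3.
C4 up a major thirteenth is A5.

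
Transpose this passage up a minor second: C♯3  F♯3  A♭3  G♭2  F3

C#3 → D3
F#3 → G3
Ab3 → Bbb3
Gb2 → Abb2
F3 → Gb3

D3 G3 Bbb3 Abb2 Gb3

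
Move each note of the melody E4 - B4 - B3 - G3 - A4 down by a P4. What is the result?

E4 becomes B3
B4 becomes F#4
B3 becomes F#3
G3 becomes D3
A4 becomes E4

B3 F#4 F#3 D3 E4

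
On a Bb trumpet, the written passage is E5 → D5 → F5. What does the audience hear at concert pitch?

D5 C5 Eb5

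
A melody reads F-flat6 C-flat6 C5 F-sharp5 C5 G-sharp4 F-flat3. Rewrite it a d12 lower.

Fb6 to Bb4
Cb6 to F4
C5 to F#3
F#5 to B#3
C5 to F#3
G#4 to C##3
Fb3 to Bb1

Bb4 F4 F#3 B#3 F#3 C##3 Bb1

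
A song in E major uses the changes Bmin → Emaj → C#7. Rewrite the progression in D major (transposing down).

Amin Dmaj B7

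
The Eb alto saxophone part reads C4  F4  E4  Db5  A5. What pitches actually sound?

Written C4 on the Eb alto saxophone sounds as Eb3, a major sixth lower; apply that shift to every note.
C4 to Eb3
F4 to Ab3
E4 to G3
Db5 to Fb4
A5 to C5

Eb3 Ab3 G3 Fb4 C5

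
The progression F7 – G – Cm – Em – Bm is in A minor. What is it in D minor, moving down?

Bb7 C Fm Am Em

A minor down to D minor is a perfect fifth; each chord root moves by that interval while the quality stays the same.
F7: root F down a perfect fifth → Bb, giving Bb7.
G: root G down a perfect fifth → C, giving C.
Cm: root C down a perfect fifth → F, giving Fm.
Em: root E down a perfect fifth → A, giving Am.
Bm: root B down a perfect fifth → E, giving Em.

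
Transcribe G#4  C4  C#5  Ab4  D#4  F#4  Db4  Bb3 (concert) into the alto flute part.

C#5 F4 F#5 Db5 G#4 B4 Gb4 Eb4

Written C4 sounds as G3 on the alto flute, so concert pitches are written a perfect fourth up.
G#4 -> C#5
C4 -> F4
C#5 -> F#5
Ab4 -> Db5
D#4 -> G#4
F#4 -> B4
Db4 -> Gb4
Bb3 -> Eb4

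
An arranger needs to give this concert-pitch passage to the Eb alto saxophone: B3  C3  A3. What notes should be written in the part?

G#4 A3 F#4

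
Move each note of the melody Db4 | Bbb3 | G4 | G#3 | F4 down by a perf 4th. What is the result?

Ab3 Fb3 D4 D#3 C4

Db4 down a perfect fourth is Ab3.
A perfect fourth down from Bbb3 gives Fb3.
G4 down a perfect fourth is D4.
A perfect fourth down from G#3 gives D#3.
F4 down a perfect fourth is C4.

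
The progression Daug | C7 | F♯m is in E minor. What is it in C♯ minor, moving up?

Baug A7 D#m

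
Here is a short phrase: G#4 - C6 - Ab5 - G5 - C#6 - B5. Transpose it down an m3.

E#4 A5 F5 E5 A#5 G#5

G#4 to E#4
C6 to A5
Ab5 to F5
G5 to E5
C#6 to A#5
B5 to G#5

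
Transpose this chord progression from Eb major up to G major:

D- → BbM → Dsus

Eb major up to G major is a major third; each chord root moves by that interval while the quality stays the same.
D-: root D up a major third → F#, giving F#-.
BbM: root Bb up a major third → D, giving DM.
Dsus: root D up a major third → F#, giving F#sus.

F#- DM F#sus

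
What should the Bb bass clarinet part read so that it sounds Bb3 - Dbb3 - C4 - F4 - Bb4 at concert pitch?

The Bb bass clarinet sounds a major ninth below written, so the written part must be a major ninth above concert — transpose each note up.
Bb3 -> C5
Dbb3 -> Ebb4
C4 -> D5
F4 -> G5
Bb4 -> C6

C5 Ebb4 D5 G5 C6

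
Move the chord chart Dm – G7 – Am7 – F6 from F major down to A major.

F major down to A major is a minor sixth; each chord root moves by that interval while the quality stays the same.
Dm: root D down a minor sixth → F#, giving F#m.
G7: root G down a minor sixth → B, giving B7.
Am7: root A down a minor sixth → C#, giving C#m7.
F6: root F down a minor sixth → A, giving A6.

F#m B7 C#m7 A6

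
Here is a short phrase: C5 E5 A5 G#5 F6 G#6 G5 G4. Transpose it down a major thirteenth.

A major thirteenth down from C5 gives Eb3.
E5 down a major thirteenth is G3.
A5 down a major thirteenth is C4.
G#5: a thirteenth down reaches B, and 21 semitones makes it B3.
F6: a thirteenth down reaches A, and 21 semitones makes it Ab4.
A major thirteenth down from G#6 gives B4.
G5 down a major thirteenth is Bb3.
G4 down a major thirteenth is Bb2.

Eb3 G3 C4 B3 Ab4 B4 Bb3 Bb2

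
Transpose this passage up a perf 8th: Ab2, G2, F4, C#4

Ab2 gives Ab3
G2 gives G3
F4 gives F5
C#4 gives C#5

Ab3 G3 F5 C#5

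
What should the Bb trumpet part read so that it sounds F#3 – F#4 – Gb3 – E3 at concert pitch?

Written C4 sounds as Bb3 on the Bb trumpet, so concert pitches are written a major second up.
F#3 gives G#3
F#4 gives G#4
Gb3 gives Ab3
E3 gives F#3

G#3 G#4 Ab3 F#3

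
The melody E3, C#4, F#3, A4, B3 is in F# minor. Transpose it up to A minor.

F# minor to A minor up is a minor third, so every note moves up by that interval.
E3 -> G3
C#4 -> E4
F#3 -> A3
A4 -> C5
B3 -> D4

G3 E4 A3 C5 D4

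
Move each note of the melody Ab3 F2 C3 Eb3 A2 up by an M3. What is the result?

C4 A2 E3 G3 C#3

Ab3 to C4
F2 to A2
C3 to E3
Eb3 to G3
A2 to C#3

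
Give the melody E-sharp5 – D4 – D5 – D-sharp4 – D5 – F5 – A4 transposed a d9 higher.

F6 Ebb5 Ebb6 Eb5 Ebb6 Gbb6 Bbb5

E#5 to F6
D4 to Ebb5
D5 to Ebb6
D#4 to Eb5
D5 to Ebb6
F5 to Gbb6
A4 to Bbb5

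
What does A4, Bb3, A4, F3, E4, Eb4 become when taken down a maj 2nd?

G4 Ab3 G4 Eb3 D4 Db4

A major second down from A4 gives G4.
Bb3 down a major second is Ab3.
A4: a second down reaches G, and 2 semitones makes it G4.
F3: a second down reaches E, and 2 semitones makes it Eb3.
E4 down a major second is D4.
Eb4: a second down reaches D, and 2 semitones makes it Db4.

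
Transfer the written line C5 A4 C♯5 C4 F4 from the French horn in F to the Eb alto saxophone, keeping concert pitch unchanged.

D5 B4 D#5 D4 G4

First find concert pitch: the French horn in F sounds a perfect fifth below written, so C5 A4 C♯5 C4 F4 sounds F4 D4 F#4 F3 Bb3.
Then write for Eb alto saxophone: it sounds a major sixth below written, so the part must be a major sixth above concert.
F4 → D5
D4 → B4
F#4 → D#5
F3 → D4
Bb3 → G4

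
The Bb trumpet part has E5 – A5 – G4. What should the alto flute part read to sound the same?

First find concert pitch: the Bb trumpet sounds a major second below written, so E5 A5 G4 sounds D5 G5 F4.
Then write for alto flute: it sounds a perfect fourth below written, so the part must be a perfect fourth above concert.
D5 → G5
G5 → C6
F4 → Bb4

G5 C6 Bb4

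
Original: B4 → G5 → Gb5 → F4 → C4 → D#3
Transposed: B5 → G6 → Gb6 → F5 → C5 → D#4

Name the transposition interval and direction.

up a perfect octave

From B4 to B5 is 8 letter names — an octave of some quality.
B4 to B5 is 12 semitones, which makes it a perfect octave; the second version is higher, so the direction is up.
Checking another pair — D#3 → D#4 — gives the same interval.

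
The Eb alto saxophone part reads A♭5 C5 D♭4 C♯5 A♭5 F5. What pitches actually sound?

The Eb alto saxophone sounds a major sixth below written, so transpose each written note down a major sixth.
Ab5 becomes Cb5
C5 becomes Eb4
Db4 becomes Fb3
C#5 becomes E4
Ab5 becomes Cb5
F5 becomes Ab4

Cb5 Eb4 Fb3 E4 Cb5 Ab4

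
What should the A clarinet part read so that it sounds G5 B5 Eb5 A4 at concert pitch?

Bb5 D6 Gb5 C5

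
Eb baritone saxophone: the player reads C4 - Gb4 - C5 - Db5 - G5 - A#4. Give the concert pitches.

Eb2 Bbb2 Eb3 Fb3 Bb3 C#3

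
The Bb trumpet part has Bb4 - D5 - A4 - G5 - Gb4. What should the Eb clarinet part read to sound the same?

F4 A4 E4 D5 Db4

First find concert pitch: the Bb trumpet sounds a major second below written, so Bb4 D5 A4 G5 Gb4 sounds Ab4 C5 G4 F5 Fb4.
Then write for Eb clarinet: it sounds a minor third above written, so the part must be a minor third below concert.
Ab4 → F4
C5 → A4
G4 → E4
F5 → D5
Fb4 → Db4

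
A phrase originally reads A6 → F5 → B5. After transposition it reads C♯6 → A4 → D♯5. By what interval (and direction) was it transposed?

From A6 to C#6 is 6 letter names — a sixth of some quality.
C#6 to A6 is 8 semitones, which makes it a minor sixth; the second version is lower, so the direction is down.
Checking another pair — B5 → D#5 — gives the same interval.

down a minor sixth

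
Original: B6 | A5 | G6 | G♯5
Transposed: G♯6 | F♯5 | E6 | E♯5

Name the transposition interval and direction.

down a minor third

From B6 to G#6 is 3 letter names — a third of some quality.
G#6 to B6 is 3 semitones, which makes it a minor third; the second version is lower, so the direction is down.
Checking another pair — G#5 → E#5 — gives the same interval.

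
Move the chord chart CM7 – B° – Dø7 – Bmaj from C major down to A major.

AM7 G#° Bø7 G#maj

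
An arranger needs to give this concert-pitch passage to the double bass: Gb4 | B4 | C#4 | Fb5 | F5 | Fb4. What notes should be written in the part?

Gb5 B5 C#5 Fb6 F6 Fb5

Written C4 sounds as C3 on the double bass, so concert pitches are written a perfect octave up.
Gb4 -> Gb5
B4 -> B5
C#4 -> C#5
Fb5 -> Fb6
F5 -> F6
Fb4 -> Fb5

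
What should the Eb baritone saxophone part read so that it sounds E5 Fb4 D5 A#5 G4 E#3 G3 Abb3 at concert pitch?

Written C4 sounds as Eb2 on the Eb baritone saxophone, so concert pitches are written a major thirteenth up.
E5 to C#7
Fb4 to Db6
D5 to B6
A#5 to F##7
G4 to E6
E#3 to C##5
G3 to E5
Abb3 to Fb5

C#7 Db6 B6 F##7 E6 C##5 E5 Fb5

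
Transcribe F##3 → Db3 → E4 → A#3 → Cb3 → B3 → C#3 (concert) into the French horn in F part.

C##4 Ab3 B4 E#4 Gb3 F#4 G#3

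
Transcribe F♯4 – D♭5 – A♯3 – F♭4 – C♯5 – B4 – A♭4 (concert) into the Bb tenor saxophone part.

G#5 Eb6 B#4 Gb5 D#6 C#6 Bb5

Written C4 sounds as Bb2 on the Bb tenor saxophone, so concert pitches are written a major ninth up.
F#4 becomes G#5
Db5 becomes Eb6
A#3 becomes B#4
Fb4 becomes Gb5
C#5 becomes D#6
B4 becomes C#6
Ab4 becomes Bb5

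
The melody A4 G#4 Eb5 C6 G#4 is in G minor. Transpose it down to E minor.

F#4 E#4 C5 A5 E#4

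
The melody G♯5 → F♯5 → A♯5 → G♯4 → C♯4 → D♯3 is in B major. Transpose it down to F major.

B major to F major down is an augmented fourth, so every note moves down by that interval.
G#5 gives D5
F#5 gives C5
A#5 gives E5
G#4 gives D4
C#4 gives G3
D#3 gives A2

D5 C5 E5 D4 G3 A2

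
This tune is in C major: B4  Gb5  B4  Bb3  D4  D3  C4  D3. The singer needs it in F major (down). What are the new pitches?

From C down to F is a perfect fifth; apply that to each pitch.
B4 -> E4
Gb5 -> Cb5
B4 -> E4
Bb3 -> Eb3
D4 -> G3
D3 -> G2
C4 -> F3
D3 -> G2

E4 Cb5 E4 Eb3 G3 G2 F3 G2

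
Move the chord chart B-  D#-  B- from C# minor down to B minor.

C# minor down to B minor is a major second; each chord root moves by that interval while the quality stays the same.
B-: root B down a major second → A, giving A-.
D#-: root D# down a major second → C#, giving C#-.
B-: root B down a major second → A, giving A-.

A- C#- A-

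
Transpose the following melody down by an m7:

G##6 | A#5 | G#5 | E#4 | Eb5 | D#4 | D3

A##5 B#4 A#4 F##3 F4 E#3 E2

G##6 down a minor seventh is A##5.
A#5 down a minor seventh is B#4.
G#5: a seventh down reaches A, and 10 semitones makes it A#4.
A minor seventh down from E#4 gives F##3.
Eb5 down a minor seventh is F4.
A minor seventh down from D#4 gives E#3.
D3: a seventh down reaches E, and 10 semitones makes it E2.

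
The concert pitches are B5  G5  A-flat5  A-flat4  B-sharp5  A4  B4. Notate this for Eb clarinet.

The Eb clarinet sounds a minor third above written, so the written part must be a minor third below concert — transpose each note down.
B5 gives G#5
G5 gives E5
Ab5 gives F5
Ab4 gives F4
B#5 gives G##5
A4 gives F#4
B4 gives G#4

G#5 E5 F5 F4 G##5 F#4 G#4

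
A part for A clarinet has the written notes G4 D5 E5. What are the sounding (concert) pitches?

E4 B4 C#5

Written C4 on the A clarinet sounds as A3, a minor third lower; apply that shift to every note.
G4 -> E4
D5 -> B4
E5 -> C#5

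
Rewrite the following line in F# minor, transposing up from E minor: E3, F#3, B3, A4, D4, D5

E minor to F# minor up is a major second, so every note moves up by that interval.
E3 gives F#3
F#3 gives G#3
B3 gives C#4
A4 gives B4
D4 gives E4
D5 gives E5

F#3 G#3 C#4 B4 E4 E5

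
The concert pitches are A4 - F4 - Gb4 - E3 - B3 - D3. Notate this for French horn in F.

Written C4 sounds as F3 on the French horn in F, so concert pitches are written a perfect fifth up.
A4 becomes E5
F4 becomes C5
Gb4 becomes Db5
E3 becomes B3
B3 becomes F#4
D3 becomes A3

E5 C5 Db5 B3 F#4 A3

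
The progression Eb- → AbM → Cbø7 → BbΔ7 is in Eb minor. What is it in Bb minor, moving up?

Eb minor up to Bb minor is a perfect fifth; each chord root moves by that interval while the quality stays the same.
Eb-: root Eb up a perfect fifth → Bb, giving Bb-.
AbM: root Ab up a perfect fifth → Eb, giving EbM.
Cbø7: root Cb up a perfect fifth → Gb, giving Gbø7.
BbΔ7: root Bb up a perfect fifth → F, giving FΔ7.

Bb- EbM Gbø7 FΔ7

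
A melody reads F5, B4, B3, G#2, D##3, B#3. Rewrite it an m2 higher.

F5 to Gb5
B4 to C5
B3 to C4
G#2 to A2
D##3 to E#3
B#3 to C#4

Gb5 C5 C4 A2 E#3 C#4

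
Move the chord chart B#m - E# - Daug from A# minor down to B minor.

C#m F# Ebaug

A# minor down to B minor is a major seventh; each chord root moves by that interval while the quality stays the same.
B#m: root B# down a major seventh → C#, giving C#m.
E#: root E# down a major seventh → F#, giving F#.
Daug: root D down a major seventh → Eb, giving Ebaug.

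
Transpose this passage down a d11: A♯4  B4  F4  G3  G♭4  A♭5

E##3 F##3 C#3 D#2 D3 E4

A#4 -> E##3
B4 -> F##3
F4 -> C#3
G3 -> D#2
Gb4 -> D3
Ab5 -> E4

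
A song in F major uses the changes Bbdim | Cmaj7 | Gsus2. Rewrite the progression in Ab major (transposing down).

Dbdim Ebmaj7 Bbsus2

F major down to Ab major is a major sixth; each chord root moves by that interval while the quality stays the same.
Bbdim: root Bb down a major sixth → Db, giving Dbdim.
Cmaj7: root C down a major sixth → Eb, giving Ebmaj7.
Gsus2: root G down a major sixth → Bb, giving Bbsus2.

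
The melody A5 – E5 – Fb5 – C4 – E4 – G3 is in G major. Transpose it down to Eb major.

F5 C5 Dbb5 Ab3 C4 Eb3

From G down to Eb is a major third; apply that to each pitch.
A5 gives F5
E5 gives C5
Fb5 gives Dbb5
C4 gives Ab3
E4 gives C4
G3 gives Eb3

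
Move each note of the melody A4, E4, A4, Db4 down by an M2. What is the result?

A4 → G4
E4 → D4
A4 → G4
Db4 → Cb4

G4 D4 G4 Cb4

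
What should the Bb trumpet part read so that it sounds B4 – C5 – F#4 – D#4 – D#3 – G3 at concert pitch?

C#5 D5 G#4 E#4 E#3 A3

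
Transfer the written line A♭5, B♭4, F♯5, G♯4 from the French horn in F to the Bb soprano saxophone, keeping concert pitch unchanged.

First find concert pitch: the French horn in F sounds a perfect fifth below written, so A♭5 B♭4 F♯5 G♯4 sounds Db5 Eb4 B4 C#4.
Then write for Bb soprano saxophone: it sounds a major second below written, so the part must be a major second above concert.
Db5 → Eb5
Eb4 → F4
B4 → C#5
C#4 → D#4

Eb5 F4 C#5 D#4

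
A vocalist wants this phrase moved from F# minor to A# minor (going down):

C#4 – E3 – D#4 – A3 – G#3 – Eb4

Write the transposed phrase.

E#3 G#2 F##3 C#3 B#2 G3

From F# down to A# is a minor sixth; apply that to each pitch.
C#4 → E#3
E3 → G#2
D#4 → F##3
A3 → C#3
G#3 → B#2
Eb4 → G3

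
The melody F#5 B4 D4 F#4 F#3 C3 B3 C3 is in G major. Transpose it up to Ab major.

G5 C5 Eb4 G4 G3 Db3 C4 Db3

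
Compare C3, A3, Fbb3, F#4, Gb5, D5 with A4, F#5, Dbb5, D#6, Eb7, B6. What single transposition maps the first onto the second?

up a major thirteenth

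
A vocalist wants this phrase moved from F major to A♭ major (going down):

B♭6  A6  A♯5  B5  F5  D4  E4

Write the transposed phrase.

Db6 C6 C#5 D5 Ab4 F3 G3

F major to A♭ major down is a major sixth, so every note moves down by that interval.
Bb6 becomes Db6
A6 becomes C6
A#5 becomes C#5
B5 becomes D5
F5 becomes Ab4
D4 becomes F3
E4 becomes G3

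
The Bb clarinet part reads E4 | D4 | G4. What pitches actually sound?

D4 C4 F4

Written C4 on the Bb clarinet sounds as Bb3, a major second lower; apply that shift to every note.
E4 → D4
D4 → C4
G4 → F4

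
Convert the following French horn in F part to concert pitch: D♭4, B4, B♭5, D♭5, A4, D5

The French horn in F sounds a perfect fifth below written, so transpose each written note down a perfect fifth.
Db4 becomes Gb3
B4 becomes E4
Bb5 becomes Eb5
Db5 becomes Gb4
A4 becomes D4
D5 becomes G4

Gb3 E4 Eb5 Gb4 D4 G4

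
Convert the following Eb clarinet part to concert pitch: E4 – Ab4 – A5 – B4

Written C4 on the Eb clarinet sounds as Eb4, a minor third higher; apply that shift to every note.
E4 → G4
Ab4 → Cb5
A5 → C6
B4 → D5

G4 Cb5 C6 D5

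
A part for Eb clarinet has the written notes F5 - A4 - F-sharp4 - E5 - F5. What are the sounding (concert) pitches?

The Eb clarinet sounds a minor third above written, so transpose each written note up a minor third.
F5 gives Ab5
A4 gives C5
F#4 gives A4
E5 gives G5
F5 gives Ab5

Ab5 C5 A4 G5 Ab5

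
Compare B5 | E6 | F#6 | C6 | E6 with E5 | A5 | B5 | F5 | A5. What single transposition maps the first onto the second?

From B5 to E5 is 5 letter names — a fifth of some quality.
E5 to B5 is 7 semitones, which makes it a perfect fifth; the second version is lower, so the direction is down.
Checking another pair — E6 → A5 — gives the same interval.

down a perfect fifth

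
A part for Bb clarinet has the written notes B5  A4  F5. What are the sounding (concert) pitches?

A5 G4 Eb5

The Bb clarinet sounds a major second below written, so transpose each written note down a major second.
B5 -> A5
A4 -> G4
F5 -> Eb5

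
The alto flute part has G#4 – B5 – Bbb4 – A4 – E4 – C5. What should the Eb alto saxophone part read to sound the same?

B#4 D#6 Db5 C#5 G#4 E5

First find concert pitch: the alto flute sounds a perfect fourth below written, so G#4 B5 Bbb4 A4 E4 C5 sounds D#4 F#5 Fb4 E4 B3 G4.
Then write for Eb alto saxophone: it sounds a major sixth below written, so the part must be a major sixth above concert.
D#4 → B#4
F#5 → D#6
Fb4 → Db5
E4 → C#5
B3 → G#4
G4 → E5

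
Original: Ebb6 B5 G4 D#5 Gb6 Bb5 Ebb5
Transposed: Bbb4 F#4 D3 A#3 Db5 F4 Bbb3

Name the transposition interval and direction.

down a perfect eleventh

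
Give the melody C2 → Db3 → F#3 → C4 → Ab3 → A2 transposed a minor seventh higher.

C2 -> Bb2
Db3 -> Cb4
F#3 -> E4
C4 -> Bb4
Ab3 -> Gb4
A2 -> G3

Bb2 Cb4 E4 Bb4 Gb4 G3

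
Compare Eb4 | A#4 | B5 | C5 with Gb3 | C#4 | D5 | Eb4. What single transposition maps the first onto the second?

From Eb4 to Gb3 is 6 letter names — a sixth of some quality.
Gb3 to Eb4 is 9 semitones, which makes it a major sixth; the second version is lower, so the direction is down.
Checking another pair — C5 → Eb4 — gives the same interval.

down a major sixth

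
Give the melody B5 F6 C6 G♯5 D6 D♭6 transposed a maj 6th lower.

D5 Ab5 Eb5 B4 F5 Fb5

A major sixth down from B5 gives D5.
F6 down a major sixth is Ab5.
A major sixth down from C6 gives Eb5.
G#5 down a major sixth is B4.
D6: a sixth down reaches F, and 9 semitones makes it F5.
Db6: a sixth down reaches F, and 9 semitones makes it Fb5.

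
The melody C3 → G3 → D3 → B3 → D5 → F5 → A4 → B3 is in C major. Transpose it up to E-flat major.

Eb3 Bb3 F3 D4 F5 Ab5 C5 D4

C major to E-flat major up is a minor third, so every note moves up by that interval.
C3 to Eb3
G3 to Bb3
D3 to F3
B3 to D4
D5 to F5
F5 to Ab5
A4 to C5
B3 to D4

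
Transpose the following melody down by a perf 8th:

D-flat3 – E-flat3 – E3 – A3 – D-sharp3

Db2 Eb2 E2 A2 D#2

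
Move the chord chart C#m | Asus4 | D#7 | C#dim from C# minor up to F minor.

C# minor up to F minor is a diminished fourth; each chord root moves by that interval while the quality stays the same.
C#m: root C# up a diminished fourth → F, giving Fm.
Asus4: root A up a diminished fourth → Db, giving Dbsus4.
D#7: root D# up a diminished fourth → G, giving G7.
C#dim: root C# up a diminished fourth → F, giving Fdim.

Fm Dbsus4 G7 Fdim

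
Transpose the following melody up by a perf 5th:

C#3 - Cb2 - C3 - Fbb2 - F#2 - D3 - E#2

G#3 Gb2 G3 Cbb3 C#3 A3 B#2

C#3 -> G#3
Cb2 -> Gb2
C3 -> G3
Fbb2 -> Cbb3
F#2 -> C#3
D3 -> A3
E#2 -> B#2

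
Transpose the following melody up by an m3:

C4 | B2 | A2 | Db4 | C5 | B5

Eb4 D3 C3 Fb4 Eb5 D6

C4: a third up reaches E, and 3 semitones makes it Eb4.
B2 up a minor third is D3.
A2 up a minor third is C3.
Db4: a third up reaches F, and 3 semitones makes it Fb4.
C5 up a minor third is Eb5.
B5 up a minor third is D6.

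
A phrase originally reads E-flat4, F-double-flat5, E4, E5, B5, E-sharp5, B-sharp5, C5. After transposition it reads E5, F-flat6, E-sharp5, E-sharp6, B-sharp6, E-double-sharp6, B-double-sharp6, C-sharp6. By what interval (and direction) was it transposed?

up an augmented octave

From Eb4 to E5 is 8 letter names — an octave of some quality.
Eb4 to E5 is 13 semitones, which makes it an augmented octave; the second version is higher, so the direction is up.
Checking another pair — C5 → C#6 — gives the same interval.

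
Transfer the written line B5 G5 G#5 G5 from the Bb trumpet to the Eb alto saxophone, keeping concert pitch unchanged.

First find concert pitch: the Bb trumpet sounds a major second below written, so B5 G5 G#5 G5 sounds A5 F5 F#5 F5.
Then write for Eb alto saxophone: it sounds a major sixth below written, so the part must be a major sixth above concert.
A5 → F#6
F5 → D6
F#5 → D#6
F5 → D6

F#6 D6 D#6 D6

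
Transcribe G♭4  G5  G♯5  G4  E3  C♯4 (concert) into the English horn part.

The English horn sounds a perfect fifth below written, so the written part must be a perfect fifth above concert — transpose each note up.
Gb4 gives Db5
G5 gives D6
G#5 gives D#6
G4 gives D5
E3 gives B3
C#4 gives G#4

Db5 D6 D#6 D5 B3 G#4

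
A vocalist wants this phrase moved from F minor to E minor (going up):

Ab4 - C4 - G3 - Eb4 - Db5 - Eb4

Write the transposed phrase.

F minor to E minor up is a major seventh, so every note moves up by that interval.
Ab4 -> G5
C4 -> B4
G3 -> F#4
Eb4 -> D5
Db5 -> C6
Eb4 -> D5

G5 B4 F#4 D5 C6 D5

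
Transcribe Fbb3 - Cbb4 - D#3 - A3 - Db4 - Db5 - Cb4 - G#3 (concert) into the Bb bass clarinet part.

Gbb4 Dbb5 E#4 B4 Eb5 Eb6 Db5 A#4

The Bb bass clarinet sounds a major ninth below written, so the written part must be a major ninth above concert — transpose each note up.
Fbb3 → Gbb4
Cbb4 → Dbb5
D#3 → E#4
A3 → B4
Db4 → Eb5
Db5 → Eb6
Cb4 → Db5
G#3 → A#4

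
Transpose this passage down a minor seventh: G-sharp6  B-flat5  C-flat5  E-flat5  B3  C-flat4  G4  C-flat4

A#5 C5 Db4 F4 C#3 Db3 A3 Db3

G#6: a seventh down reaches A, and 10 semitones makes it A#5.
Bb5 down a minor seventh is C5.
A minor seventh down from Cb5 gives Db4.
A minor seventh down from Eb5 gives F4.
B3 down a minor seventh is C#3.
Cb4: a seventh down reaches D, and 10 semitones makes it Db3.
A minor seventh down from G4 gives A3.
Cb4: a seventh down reaches D, and 10 semitones makes it Db3.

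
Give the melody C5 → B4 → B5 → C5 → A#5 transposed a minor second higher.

Db5 C5 C6 Db5 B5

C5: a second up reaches D, and 1 semitone makes it Db5.
A minor second up from B4 gives C5.
A minor second up from B5 gives C6.
C5 up a minor second is Db5.
A#5 up a minor second is B5.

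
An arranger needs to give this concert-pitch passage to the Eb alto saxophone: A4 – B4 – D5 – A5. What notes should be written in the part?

F#5 G#5 B5 F#6

Written C4 sounds as Eb3 on the Eb alto saxophone, so concert pitches are written a major sixth up.
A4 gives F#5
B4 gives G#5
D5 gives B5
A5 gives F#6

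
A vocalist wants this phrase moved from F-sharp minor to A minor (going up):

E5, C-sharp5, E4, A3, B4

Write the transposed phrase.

F-sharp minor to A minor up is a minor third, so every note moves up by that interval.
E5 becomes G5
C#5 becomes E5
E4 becomes G4
A3 becomes C4
B4 becomes D5

G5 E5 G4 C4 D5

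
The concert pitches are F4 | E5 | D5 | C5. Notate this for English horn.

The English horn sounds a perfect fifth below written, so the written part must be a perfect fifth above concert — transpose each note up.
F4 -> C5
E5 -> B5
D5 -> A5
C5 -> G5

C5 B5 A5 G5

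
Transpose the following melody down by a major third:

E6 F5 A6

E6: a third down reaches C, and 4 semitones makes it C6.
A major third down from F5 gives Db5.
A6: a third down reaches F, and 4 semitones makes it F6.

C6 Db5 F6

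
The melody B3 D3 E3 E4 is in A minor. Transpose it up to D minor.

A minor to D minor up is a perfect fourth, so every note moves up by that interval.
B3 -> E4
D3 -> G3
E3 -> A3
E4 -> A4

E4 G3 A3 A4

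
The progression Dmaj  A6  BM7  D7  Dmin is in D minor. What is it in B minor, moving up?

D minor up to B minor is a major sixth; each chord root moves by that interval while the quality stays the same.
Dmaj: root D up a major sixth → B, giving Bmaj.
A6: root A up a major sixth → F#, giving F#6.
BM7: root B up a major sixth → G#, giving G#M7.
D7: root D up a major sixth → B, giving B7.
Dmin: root D up a major sixth → B, giving Bmin.

Bmaj F#6 G#M7 B7 Bmin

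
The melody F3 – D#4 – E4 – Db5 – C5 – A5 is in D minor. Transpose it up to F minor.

From D up to F is a minor third; apply that to each pitch.
F3 to Ab3
D#4 to F#4
E4 to G4
Db5 to Fb5
C5 to Eb5
A5 to C6

Ab3 F#4 G4 Fb5 Eb5 C6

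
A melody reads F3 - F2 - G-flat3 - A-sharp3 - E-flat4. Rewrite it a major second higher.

G3 G2 Ab3 B#3 F4

F3: a second up reaches G, and 2 semitones makes it G3.
F2 up a major second is G2.
A major second up from Gb3 gives Ab3.
A#3 up a major second is B#3.
Eb4: a second up reaches F, and 2 semitones makes it F4.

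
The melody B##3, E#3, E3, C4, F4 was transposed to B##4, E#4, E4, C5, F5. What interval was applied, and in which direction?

up a perfect octave

Take the first pair: B##3 → B##4. B to B spans 8 letter names, so the interval is some kind of octave.
B##3 to B##4 is 12 semitones, which makes it a perfect octave; the second version is higher, so the direction is up.
Checking another pair — F4 → F5 — gives the same interval.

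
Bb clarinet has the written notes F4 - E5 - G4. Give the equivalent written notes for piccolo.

First find concert pitch: the Bb clarinet sounds a major second below written, so F4 E5 G4 sounds Eb4 D5 F4.
Then write for piccolo: it sounds a perfect octave above written, so the part must be a perfect octave below concert.
Eb4 → Eb3
D5 → D4
F4 → F3

Eb3 D4 F3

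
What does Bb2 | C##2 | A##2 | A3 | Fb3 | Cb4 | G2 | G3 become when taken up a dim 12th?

Bb2 becomes Fb4
C##2 becomes G#3
A##2 becomes E#4
A3 becomes Eb5
Fb3 becomes Cbb5
Cb4 becomes Gbb5
G2 becomes Db4
G3 becomes Db5

Fb4 G#3 E#4 Eb5 Cbb5 Gbb5 Db4 Db5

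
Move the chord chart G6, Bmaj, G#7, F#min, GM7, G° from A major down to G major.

A major down to G major is a major second; each chord root moves by that interval while the quality stays the same.
G6: root G down a major second → F, giving F6.
Bmaj: root B down a major second → A, giving Amaj.
G#7: root G# down a major second → F#, giving F#7.
F#min: root F# down a major second → E, giving Emin.
GM7: root G down a major second → F, giving FM7.
G°: root G down a major second → F, giving F°.

F6 Amaj F#7 Emin FM7 F°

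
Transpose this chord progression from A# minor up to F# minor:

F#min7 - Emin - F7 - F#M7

A# minor up to F# minor is a minor sixth; each chord root moves by that interval while the quality stays the same.
F#min7: root F# up a minor sixth → D, giving Dmin7.
Emin: root E up a minor sixth → C, giving Cmin.
F7: root F up a minor sixth → Db, giving Db7.
F#M7: root F# up a minor sixth → D, giving DM7.

Dmin7 Cmin Db7 DM7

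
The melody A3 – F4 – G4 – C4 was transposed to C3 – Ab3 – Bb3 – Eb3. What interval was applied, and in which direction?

From A3 to C3 is 6 letter names — a sixth of some quality.
C3 to A3 is 9 semitones, which makes it a major sixth; the second version is lower, so the direction is down.
Checking another pair — C4 → Eb3 — gives the same interval.

down a major sixth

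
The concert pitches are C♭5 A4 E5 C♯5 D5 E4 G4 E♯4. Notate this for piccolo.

The piccolo sounds a perfect octave above written, so the written part must be a perfect octave below concert — transpose each note down.
Cb5 to Cb4
A4 to A3
E5 to E4
C#5 to C#4
D5 to D4
E4 to E3
G4 to G3
E#4 to E#3

Cb4 A3 E4 C#4 D4 E3 G3 E#3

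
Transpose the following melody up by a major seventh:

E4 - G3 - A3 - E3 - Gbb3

D#5 F#4 G#4 D#4 Fb4

E4 gives D#5
G3 gives F#4
A3 gives G#4
E3 gives D#4
Gbb3 gives Fb4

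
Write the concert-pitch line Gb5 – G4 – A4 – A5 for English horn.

Written C4 sounds as F3 on the English horn, so concert pitches are written a perfect fifth up.
Gb5 -> Db6
G4 -> D5
A4 -> E5
A5 -> E6

Db6 D5 E5 E6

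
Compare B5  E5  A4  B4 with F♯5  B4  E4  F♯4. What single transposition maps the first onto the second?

down a perfect fourth

Take the first pair: B5 → F#5. B to F spans 4 letter names, so the interval is some kind of fourth.
F#5 to B5 is 5 semitones, which makes it a perfect fourth; the second version is lower, so the direction is down.
Checking another pair — B4 → F#4 — gives the same interval.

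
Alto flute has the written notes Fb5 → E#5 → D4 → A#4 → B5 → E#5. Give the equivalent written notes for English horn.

First find concert pitch: the alto flute sounds a perfect fourth below written, so Fb5 E#5 D4 A#4 B5 E#5 sounds Cb5 B#4 A3 E#4 F#5 B#4.
Then write for English horn: it sounds a perfect fifth below written, so the part must be a perfect fifth above concert.
Cb5 → Gb5
B#4 → F##5
A3 → E4
E#4 → B#4
F#5 → C#6
B#4 → F##5

Gb5 F##5 E4 B#4 C#6 F##5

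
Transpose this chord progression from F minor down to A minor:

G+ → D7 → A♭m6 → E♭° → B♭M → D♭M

B+ F#7 Cm6 G° DM FM

F minor down to A minor is a minor sixth; each chord root moves by that interval while the quality stays the same.
G+: root G down a minor sixth → B, giving B+.
D7: root D down a minor sixth → F#, giving F#7.
A♭m6: root A♭ down a minor sixth → C, giving Cm6.
E♭°: root E♭ down a minor sixth → G, giving G°.
B♭M: root B♭ down a minor sixth → D, giving DM.
D♭M: root D♭ down a minor sixth → F, giving FM.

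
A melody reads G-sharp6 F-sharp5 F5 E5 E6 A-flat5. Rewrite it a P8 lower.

G#5 F#4 F4 E4 E5 Ab4

G#6 to G#5
F#5 to F#4
F5 to F4
E5 to E4
E6 to E5
Ab5 to Ab4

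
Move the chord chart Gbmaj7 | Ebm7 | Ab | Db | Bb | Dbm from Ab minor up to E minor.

Dmaj7 Bm7 E A F# Am

Ab minor up to E minor is an augmented fifth; each chord root moves by that interval while the quality stays the same.
Gbmaj7: root Gb up an augmented fifth → D, giving Dmaj7.
Ebm7: root Eb up an augmented fifth → B, giving Bm7.
Ab: root Ab up an augmented fifth → E, giving E.
Db: root Db up an augmented fifth → A, giving A.
Bb: root Bb up an augmented fifth → F#, giving F#.
Dbm: root Db up an augmented fifth → A, giving Am.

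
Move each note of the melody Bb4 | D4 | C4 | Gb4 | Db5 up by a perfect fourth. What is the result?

Eb5 G4 F4 Cb5 Gb5

Bb4 becomes Eb5
D4 becomes G4
C4 becomes F4
Gb4 becomes Cb5
Db5 becomes Gb5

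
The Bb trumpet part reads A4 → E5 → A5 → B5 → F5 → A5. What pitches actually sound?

G4 D5 G5 A5 Eb5 G5

Written C4 on the Bb trumpet sounds as Bb3, a major second lower; apply that shift to every note.
A4 to G4
E5 to D5
A5 to G5
B5 to A5
F5 to Eb5
A5 to G5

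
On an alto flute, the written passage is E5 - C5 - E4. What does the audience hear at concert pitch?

The alto flute sounds a perfect fourth below written, so transpose each written note down a perfect fourth.
E5 → B4
C5 → G4
E4 → B3

B4 G4 B3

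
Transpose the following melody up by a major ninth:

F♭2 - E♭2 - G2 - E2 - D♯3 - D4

Fb2 gives Gb3
Eb2 gives F3
G2 gives A3
E2 gives F#3
D#3 gives E#4
D4 gives E5

Gb3 F3 A3 F#3 E#4 E5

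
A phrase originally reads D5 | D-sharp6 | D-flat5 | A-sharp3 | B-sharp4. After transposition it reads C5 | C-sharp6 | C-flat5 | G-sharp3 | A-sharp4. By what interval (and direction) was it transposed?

Take the first pair: D5 → C5. D to C spans 2 letter names, so the interval is some kind of second.
C5 to D5 is 2 semitones, which makes it a major second; the second version is lower, so the direction is down.
Checking another pair — B#4 → A#4 — gives the same interval.

down a major second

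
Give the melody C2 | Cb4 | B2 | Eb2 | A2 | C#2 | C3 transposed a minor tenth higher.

C2 to Eb3
Cb4 to Ebb5
B2 to D4
Eb2 to Gb3
A2 to C4
C#2 to E3
C3 to Eb4

Eb3 Ebb5 D4 Gb3 C4 E3 Eb4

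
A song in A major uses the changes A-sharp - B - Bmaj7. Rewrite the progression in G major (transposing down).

A major down to G major is a major second; each chord root moves by that interval while the quality stays the same.
A-sharp: root A-sharp down a major second → G#, giving G#.
B: root B down a major second → A, giving A.
Bmaj7: root B down a major second → A, giving Amaj7.

G# A Amaj7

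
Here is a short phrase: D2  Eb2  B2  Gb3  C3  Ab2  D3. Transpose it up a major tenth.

D2 to F#3
Eb2 to G3
B2 to D#4
Gb3 to Bb4
C3 to E4
Ab2 to C4
D3 to F#4

F#3 G3 D#4 Bb4 E4 C4 F#4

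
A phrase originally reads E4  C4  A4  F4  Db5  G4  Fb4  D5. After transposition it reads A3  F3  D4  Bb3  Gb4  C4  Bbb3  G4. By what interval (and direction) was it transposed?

down a perfect fifth

From E4 to A3 is 5 letter names — a fifth of some quality.
A3 to E4 is 7 semitones, which makes it a perfect fifth; the second version is lower, so the direction is down.
Checking another pair — D5 → G4 — gives the same interval.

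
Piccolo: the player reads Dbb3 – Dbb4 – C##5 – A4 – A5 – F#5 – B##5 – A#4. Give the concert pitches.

The piccolo sounds a perfect octave above written, so transpose each written note up a perfect octave.
Dbb3 gives Dbb4
Dbb4 gives Dbb5
C##5 gives C##6
A4 gives A5
A5 gives A6
F#5 gives F#6
B##5 gives B##6
A#4 gives A#5

Dbb4 Dbb5 C##6 A5 A6 F#6 B##6 A#5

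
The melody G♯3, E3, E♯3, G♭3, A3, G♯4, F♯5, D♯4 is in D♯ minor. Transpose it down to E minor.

D♯ minor to E minor down is a major seventh, so every note moves down by that interval.
G#3 to A2
E3 to F2
E#3 to F#2
Gb3 to Abb2
A3 to Bb2
G#4 to A3
F#5 to G4
D#4 to E3

A2 F2 F#2 Abb2 Bb2 A3 G4 E3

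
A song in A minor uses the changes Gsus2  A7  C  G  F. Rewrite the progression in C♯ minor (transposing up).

A minor up to C♯ minor is a major third; each chord root moves by that interval while the quality stays the same.
Gsus2: root G up a major third → B, giving Bsus2.
A7: root A up a major third → C#, giving C#7.
C: root C up a major third → E, giving E.
G: root G up a major third → B, giving B.
F: root F up a major third → A, giving A.

Bsus2 C#7 E B A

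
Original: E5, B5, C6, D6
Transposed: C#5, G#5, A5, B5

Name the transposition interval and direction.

down a minor third

From E5 to C#5 is 3 letter names — a third of some quality.
C#5 to E5 is 3 semitones, which makes it a minor third; the second version is lower, so the direction is down.
Checking another pair — D6 → B5 — gives the same interval.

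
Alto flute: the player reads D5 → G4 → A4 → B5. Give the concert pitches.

A4 D4 E4 F#5

Written C4 on the alto flute sounds as G3, a perfect fourth lower; apply that shift to every note.
D5 gives A4
G4 gives D4
A4 gives E4
B5 gives F#5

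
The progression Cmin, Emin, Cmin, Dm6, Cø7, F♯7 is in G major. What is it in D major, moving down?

G major down to D major is a perfect fourth; each chord root moves by that interval while the quality stays the same.
Cmin: root C down a perfect fourth → G, giving Gmin.
Emin: root E down a perfect fourth → B, giving Bmin.
Cmin: root C down a perfect fourth → G, giving Gmin.
Dm6: root D down a perfect fourth → A, giving Am6.
Cø7: root C down a perfect fourth → G, giving Gø7.
F♯7: root F♯ down a perfect fourth → C#, giving C#7.

Gmin Bmin Gmin Am6 Gø7 C#7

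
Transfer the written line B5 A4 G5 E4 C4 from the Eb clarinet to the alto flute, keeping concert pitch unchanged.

G6 F5 Eb6 C5 Ab4

First find concert pitch: the Eb clarinet sounds a minor third above written, so B5 A4 G5 E4 C4 sounds D6 C5 Bb5 G4 Eb4.
Then write for alto flute: it sounds a perfect fourth below written, so the part must be a perfect fourth above concert.
D6 → G6
C5 → F5
Bb5 → Eb6
G4 → C5
Eb4 → Ab4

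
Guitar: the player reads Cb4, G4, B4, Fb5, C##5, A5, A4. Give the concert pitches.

Cb3 G3 B3 Fb4 C##4 A4 A3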